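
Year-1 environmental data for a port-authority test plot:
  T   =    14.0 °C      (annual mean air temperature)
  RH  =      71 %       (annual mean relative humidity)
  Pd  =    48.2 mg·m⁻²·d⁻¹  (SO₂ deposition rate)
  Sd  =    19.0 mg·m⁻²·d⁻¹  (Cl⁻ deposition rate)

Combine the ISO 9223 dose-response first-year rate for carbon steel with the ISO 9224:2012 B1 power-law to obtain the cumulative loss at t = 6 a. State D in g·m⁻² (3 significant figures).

D(6) = 1.12e+03 g·m⁻²

carbon steel: f(T) = -0.054·(T−10) [T>10 °C] = -0.2160
  SO₂ term: 1.77·48.2^0.52·exp(0.02·71-0.2160) = 44.26
  Sd branch = 0.102·Sd^0.62·e^(0.033·RH+0.04·T) = 11.54 μm/a
  r_corr = 44.26 + 11.54 = 55.8 μm/a
ISO 9224: D(t) = r_corr · t^b with b = 0.523 (carbon steel, B1)
  D(6) = 55.8 × 6^0.523 = 55.8 × 2.553 = 142.4 μm
  Mass loss = 142.4 μm × 7.85 g/cm³ = 1118 g·m⁻²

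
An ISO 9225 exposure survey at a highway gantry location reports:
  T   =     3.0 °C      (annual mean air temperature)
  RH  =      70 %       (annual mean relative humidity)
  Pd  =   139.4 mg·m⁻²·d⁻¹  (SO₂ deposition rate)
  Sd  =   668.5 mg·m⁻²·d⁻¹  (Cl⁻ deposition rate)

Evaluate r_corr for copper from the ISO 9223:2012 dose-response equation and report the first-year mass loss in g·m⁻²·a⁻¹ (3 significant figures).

copper: T≤10 °C ⇒ hinge +0.126·(3.0−10) = -0.8820
  SO₂ term: 0.0053·139.4^0.26·exp(0.059·70-0.8820) = 0.4925
  Cl⁻ term: 0.01025·668.5^0.27·exp(0.036·70+0.049·3.0) = 0.8546
  sum: 0.4925 + 0.8546 → r_corr = 1.347 μm/a
Convert to mass loss: 1.347 μm/a × 8.96 g/cm³ = 12.07 g·m⁻²·a⁻¹

r_corr = 12.1 g·m⁻²·a⁻¹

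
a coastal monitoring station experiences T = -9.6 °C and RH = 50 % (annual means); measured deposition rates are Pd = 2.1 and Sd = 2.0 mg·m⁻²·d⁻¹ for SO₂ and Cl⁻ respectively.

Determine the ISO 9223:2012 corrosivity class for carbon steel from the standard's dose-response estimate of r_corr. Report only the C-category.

C1

carbon steel: temperature factor f = +0.150·(-19.6) = -2.9400
  sulphur-dioxide contribution → 0.3741 μm/a
  chloride contribution → 0.556 μm/a
  total first-year rate 0.9301 μm/a
ISO 9223 Table 2 (carbon steel): 0 < 0.93 ≤ 1.3 μm/a ⇒ C1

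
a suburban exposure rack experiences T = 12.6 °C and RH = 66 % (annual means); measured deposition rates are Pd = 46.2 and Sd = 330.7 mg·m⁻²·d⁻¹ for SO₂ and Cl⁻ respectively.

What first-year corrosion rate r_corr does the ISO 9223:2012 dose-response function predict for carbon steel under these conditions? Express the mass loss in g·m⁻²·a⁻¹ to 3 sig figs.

r_corr = 759 g·m⁻²·a⁻¹

carbon steel: f(T) = -0.054·(T−10) [T>10 °C] = -0.1404
  Pd branch = 1.77·Pd^0.52·e^(0.02·RH+f) = 42.26 μm/a
  Sd branch = 0.102·Sd^0.62·e^(0.033·RH+0.04·T) = 54.38 μm/a
  sum: 42.26 + 54.38 → r_corr = 96.63 μm/a
Convert to mass loss: 96.63 μm/a × 7.85 g/cm³ = 758.6 g·m⁻²·a⁻¹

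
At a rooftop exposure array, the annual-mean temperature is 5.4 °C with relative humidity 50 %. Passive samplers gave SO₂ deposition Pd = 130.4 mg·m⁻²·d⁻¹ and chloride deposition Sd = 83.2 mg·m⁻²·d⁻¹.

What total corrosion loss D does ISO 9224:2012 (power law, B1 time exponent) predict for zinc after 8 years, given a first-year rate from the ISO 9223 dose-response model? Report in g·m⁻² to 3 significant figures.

D(8) = 55.5 g·m⁻²

zinc: temperature factor f = +0.038·(-4.6) = -0.1748
  Pd branch = 0.0129·Pd^0.44·e^(0.046·RH+f) = 0.921 μm/a
  Cl⁻ term: 0.0175·83.2^0.57·exp(0.008·50+0.085·5.4) = 0.5135
  r_corr = 0.921 + 0.5135 = 1.435 μm/a
Power-law: D(8) = r_corr · 8^0.813
  D(8) = 1.435 × 8^0.813 = 1.435 × 5.423 = 7.779 μm
  Mass loss = 7.779 μm × 7.14 g/cm³ = 55.54 g·m⁻²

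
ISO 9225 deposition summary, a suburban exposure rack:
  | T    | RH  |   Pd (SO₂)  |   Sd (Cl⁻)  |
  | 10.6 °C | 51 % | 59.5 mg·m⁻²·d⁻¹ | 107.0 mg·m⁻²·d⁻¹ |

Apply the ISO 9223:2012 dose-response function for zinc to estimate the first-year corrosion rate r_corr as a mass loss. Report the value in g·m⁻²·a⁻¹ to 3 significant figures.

r_corr = 12.2 g·m⁻²·a⁻¹

zinc: temperature factor f = -0.071·(0.6) = -0.0426
  SO₂ term: 0.0129·59.5^0.44·exp(0.046·51-0.0426) = 0.7793
  Cl⁻ term: 0.0175·107.0^0.57·exp(0.008·51+0.085·10.6) = 0.9296
  r_corr = 0.7793 + 0.9296 = 1.709 μm/a
Convert to mass loss: 1.709 μm/a × 7.14 g/cm³ = 12.2 g·m⁻²·a⁻¹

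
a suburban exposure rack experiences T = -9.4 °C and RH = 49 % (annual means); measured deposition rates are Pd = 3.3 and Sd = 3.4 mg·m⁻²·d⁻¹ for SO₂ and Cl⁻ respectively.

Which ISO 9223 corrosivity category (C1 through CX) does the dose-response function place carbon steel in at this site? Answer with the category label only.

C1

carbon steel: T≤10 °C ⇒ hinge +0.150·(-9.4−10) = -2.9100
  Pd branch = 1.77·Pd^0.52·e^(0.02·RH+f) = 0.478 μm/a
  Sd branch = 0.102·Sd^0.62·e^(0.033·RH+0.04·T) = 0.7535 μm/a
  sum: 0.478 + 0.7535 → r_corr = 1.231 μm/a
ISO 9223 Table 2 (carbon steel): 0 < 1.23 ≤ 1.3 μm/a ⇒ C1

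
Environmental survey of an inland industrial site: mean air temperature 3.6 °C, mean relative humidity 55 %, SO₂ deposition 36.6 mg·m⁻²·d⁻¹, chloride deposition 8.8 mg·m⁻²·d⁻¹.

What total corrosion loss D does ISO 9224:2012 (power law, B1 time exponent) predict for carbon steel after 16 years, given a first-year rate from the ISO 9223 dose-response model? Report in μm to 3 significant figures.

D(16) = 68.3 μm

carbon steel: T≤10 °C ⇒ hinge +0.150·(3.6−10) = -0.9600
  sulphur-dioxide contribution → 13.24 μm/a
  chloride contribution → 2.786 μm/a
  ⇒ r_corr(carbon steel) = 16.02 μm/a
ISO 9224: D(t) = r_corr · t^b with b = 0.523 (carbon steel, B1)
  D(16) = 16.02 × 16^0.523 = 16.02 × 4.263 = 68.31 μm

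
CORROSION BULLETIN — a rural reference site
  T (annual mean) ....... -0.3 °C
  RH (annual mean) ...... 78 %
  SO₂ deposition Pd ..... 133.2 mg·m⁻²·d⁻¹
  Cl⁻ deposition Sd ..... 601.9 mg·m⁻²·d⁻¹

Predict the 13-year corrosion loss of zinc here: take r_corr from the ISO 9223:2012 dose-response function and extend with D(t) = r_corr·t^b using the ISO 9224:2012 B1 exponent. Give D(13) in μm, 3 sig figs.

zinc: f(T) = +0.038·(T−10) [T≤10 °C] = -0.3914
  Pd branch = 0.0129·Pd^0.44·e^(0.046·RH+f) = 2.714 μm/a
  Sd branch = 0.0175·Sd^0.57·e^(0.008·RH+0.085·T) = 1.223 μm/a
  sum: 2.714 + 1.223 → r_corr = 3.937 μm/a
Power-law: D(13) = r_corr · 13^0.813
  D(13) = 3.937 × 13^0.813 = 3.937 × 8.047 = 31.68 μm

D(13) = 31.7 μm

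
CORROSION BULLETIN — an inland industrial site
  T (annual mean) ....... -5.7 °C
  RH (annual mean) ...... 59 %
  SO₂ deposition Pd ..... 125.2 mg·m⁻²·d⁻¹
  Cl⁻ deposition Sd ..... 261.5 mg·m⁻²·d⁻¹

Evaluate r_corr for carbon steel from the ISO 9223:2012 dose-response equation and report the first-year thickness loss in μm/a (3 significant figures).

carbon steel: temperature factor f = +0.150·(-15.7) = -2.3550
  Pd branch = 1.77·Pd^0.52·e^(0.02·RH+f) = 6.736 μm/a
  Sd branch = 0.102·Sd^0.62·e^(0.033·RH+0.04·T) = 17.95 μm/a
  r_corr = 6.736 + 17.95 = 24.68 μm/a

r_corr = 24.7 μm/a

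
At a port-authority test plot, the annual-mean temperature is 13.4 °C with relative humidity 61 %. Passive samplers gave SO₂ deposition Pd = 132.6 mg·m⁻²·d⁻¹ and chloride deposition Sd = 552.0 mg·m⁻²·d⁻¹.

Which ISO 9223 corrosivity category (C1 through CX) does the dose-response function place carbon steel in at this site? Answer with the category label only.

carbon steel: temperature factor f = -0.054·(3.4) = -0.1836
  sulphur-dioxide contribution → 63.36 μm/a
  chloride contribution → 65.41 μm/a
  total first-year rate 128.8 μm/a
129 μm/a falls in (80, 200] for carbon steel → category C5

C5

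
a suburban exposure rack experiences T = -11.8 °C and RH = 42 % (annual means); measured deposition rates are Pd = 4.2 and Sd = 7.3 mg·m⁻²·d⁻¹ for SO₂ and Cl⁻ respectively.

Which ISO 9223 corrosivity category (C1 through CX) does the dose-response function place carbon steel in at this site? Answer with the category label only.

C1

carbon steel: T≤10 °C ⇒ hinge +0.150·(-11.8−10) = -3.2700
  Pd branch = 1.77·Pd^0.52·e^(0.02·RH+f) = 0.3286 μm/a
  Sd branch = 0.102·Sd^0.62·e^(0.033·RH+0.04·T) = 0.8726 μm/a
  r_corr = 0.3286 + 0.8726 = 1.201 μm/a
ISO 9223 Table 2 (carbon steel): 0 < 1.2 ≤ 1.3 μm/a ⇒ C1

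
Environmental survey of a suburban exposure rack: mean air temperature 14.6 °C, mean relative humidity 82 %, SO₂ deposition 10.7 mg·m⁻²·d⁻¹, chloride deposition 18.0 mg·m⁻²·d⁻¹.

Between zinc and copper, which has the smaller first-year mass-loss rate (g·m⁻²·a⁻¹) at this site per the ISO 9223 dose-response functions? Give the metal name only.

zinc: T>10 °C ⇒ hinge -0.071·(14.6−10) = -0.3266
  sulphur-dioxide contribution → 1.148 μm/a
  chloride contribution → 0.6059 μm/a
  ⇒ r_corr(zinc) = 1.754 μm/a
  mass loss = 1.754 μm/a × 7.14 g/cm³ = 12.52 g·m⁻²·a⁻¹
copper: f(T) = -0.080·(T−10) [T>10 °C] = -0.3680
  sulphur-dioxide contribution → 0.8575 μm/a
  chloride contribution → 0.8757 μm/a
  ⇒ r_corr(copper) = 1.733 μm/a
  mass loss = 1.733 μm/a × 8.96 g/cm³ = 15.53 g·m⁻²·a⁻¹
Ordering by g·m⁻²·a⁻¹: copper (15.5) > zinc (12.5)

zinc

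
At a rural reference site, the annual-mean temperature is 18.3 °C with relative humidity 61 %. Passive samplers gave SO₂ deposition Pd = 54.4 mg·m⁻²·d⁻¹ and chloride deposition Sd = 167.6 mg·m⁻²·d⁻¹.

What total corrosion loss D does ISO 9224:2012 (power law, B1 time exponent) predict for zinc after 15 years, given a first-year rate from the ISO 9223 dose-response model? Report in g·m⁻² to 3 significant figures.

zinc: temperature factor f = -0.071·(8.3) = -0.5893
  sulphur-dioxide contribution → 0.687 μm/a
  chloride contribution → 2.502 μm/a
  ⇒ r_corr(zinc) = 3.189 μm/a
Long-term exponent b (ISO 9224 Table 2, B1) = 0.813
  D(15) = 3.189 × 15^0.813 = 3.189 × 9.04 = 28.83 μm
  Mass loss = 28.83 μm × 7.14 g/cm³ = 205.9 g·m⁻²

D(15) = 206 g·m⁻²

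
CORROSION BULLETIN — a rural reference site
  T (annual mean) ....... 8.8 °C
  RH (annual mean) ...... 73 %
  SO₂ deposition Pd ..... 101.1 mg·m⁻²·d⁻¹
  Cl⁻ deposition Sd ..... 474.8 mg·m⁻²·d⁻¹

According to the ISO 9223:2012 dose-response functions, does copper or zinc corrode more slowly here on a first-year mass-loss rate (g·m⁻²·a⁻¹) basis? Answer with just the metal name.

copper

copper: f(T) = +0.126·(T−10) [T≤10 °C] = -0.1512
  sulphur-dioxide contribution → 1.123 μm/a
  chloride contribution → 1.153 μm/a
  ⇒ r_corr(copper) = 2.276 μm/a
  mass loss = 2.276 μm/a × 8.96 g/cm³ = 20.4 g·m⁻²·a⁻¹
zinc: temperature factor f = +0.038·(-1.2) = -0.0456
  sulphur-dioxide contribution → 2.699 μm/a
  chloride contribution → 2.224 μm/a
  total first-year rate 4.923 μm/a
  mass loss = 4.923 μm/a × 7.14 g/cm³ = 35.15 g·m⁻²·a⁻¹
Ordering by g·m⁻²·a⁻¹: zinc (35.2) > copper (20.4)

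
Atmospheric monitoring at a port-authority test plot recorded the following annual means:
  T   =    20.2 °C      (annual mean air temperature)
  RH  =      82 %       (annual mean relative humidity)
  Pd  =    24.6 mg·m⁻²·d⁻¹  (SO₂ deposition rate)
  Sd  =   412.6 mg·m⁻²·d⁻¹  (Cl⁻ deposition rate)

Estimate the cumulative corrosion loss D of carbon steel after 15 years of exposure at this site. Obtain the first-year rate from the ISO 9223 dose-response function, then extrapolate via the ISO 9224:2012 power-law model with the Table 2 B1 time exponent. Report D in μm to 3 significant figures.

D(15) = 705 μm

carbon steel: temperature factor f = -0.054·(10.2) = -0.5508
  SO₂ term: 1.77·24.6^0.52·exp(0.02·82-0.5508) = 27.82
  Sd branch = 0.102·Sd^0.62·e^(0.033·RH+0.04·T) = 143.3 μm/a
  r_corr = 27.82 + 143.3 = 171.1 μm/a
Long-term exponent b (ISO 9224 Table 2, B1) = 0.523
  D(15) = 171.1 × 15^0.523 = 171.1 × 4.122 = 705.4 μm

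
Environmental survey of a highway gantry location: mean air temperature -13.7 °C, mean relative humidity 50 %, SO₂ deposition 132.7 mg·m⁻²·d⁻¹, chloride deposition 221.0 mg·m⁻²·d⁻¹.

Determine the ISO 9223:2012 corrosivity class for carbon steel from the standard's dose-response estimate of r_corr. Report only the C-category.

carbon steel: temperature factor f = +0.150·(-23.7) = -3.5550
  sulphur-dioxide contribution → 1.747 μm/a
  chloride contribution → 8.724 μm/a
  ⇒ r_corr(carbon steel) = 10.47 μm/a
Category bounds: 1.3…25 μm/a bracket r_corr ⇒ C2

C2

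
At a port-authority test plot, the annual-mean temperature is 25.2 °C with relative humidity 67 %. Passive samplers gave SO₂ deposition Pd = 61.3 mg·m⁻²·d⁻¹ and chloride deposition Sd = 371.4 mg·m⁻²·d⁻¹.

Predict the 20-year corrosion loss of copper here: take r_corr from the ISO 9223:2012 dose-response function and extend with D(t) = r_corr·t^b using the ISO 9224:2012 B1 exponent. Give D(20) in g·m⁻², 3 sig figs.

D(20) = 144 g·m⁻²

copper: T>10 °C ⇒ hinge -0.080·(25.2−10) = -1.2160
  sulphur-dioxide contribution → 0.2386 μm/a
  chloride contribution → 1.943 μm/a
  total first-year rate 2.181 μm/a
Long-term exponent b (ISO 9224 Table 2, B1) = 0.667
  D(20) = 2.181 × 20^0.667 = 2.181 × 7.375 = 16.09 μm
  Mass loss = 16.09 μm × 8.96 g/cm³ = 144.1 g·m⁻²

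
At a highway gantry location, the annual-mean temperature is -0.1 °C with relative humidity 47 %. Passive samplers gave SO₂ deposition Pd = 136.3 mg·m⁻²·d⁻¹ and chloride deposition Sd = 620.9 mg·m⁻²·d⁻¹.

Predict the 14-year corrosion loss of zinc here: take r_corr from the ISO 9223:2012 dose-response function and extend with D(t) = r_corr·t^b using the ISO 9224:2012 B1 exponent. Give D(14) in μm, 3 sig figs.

D(14) = 14.1 μm

zinc: temperature factor f = +0.038·(-10.1) = -0.3838
  sulphur-dioxide contribution → 0.6638 μm/a
  chloride contribution → 0.9878 μm/a
  total first-year rate 1.652 μm/a
ISO 9224: D(t) = r_corr · t^b with b = 0.813 (zinc, B1)
  D(14) = 1.652 × 14^0.813 = 1.652 × 8.547 = 14.12 μm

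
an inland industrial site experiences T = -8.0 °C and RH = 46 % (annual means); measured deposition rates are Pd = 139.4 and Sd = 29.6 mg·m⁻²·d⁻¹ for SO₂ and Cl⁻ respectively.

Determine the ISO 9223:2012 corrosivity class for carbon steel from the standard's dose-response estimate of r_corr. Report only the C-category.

C2

carbon steel: f(T) = +0.150·(T−10) [T≤10 °C] = -2.7000
  Pd branch = 1.77·Pd^0.52·e^(0.02·RH+f) = 3.89 μm/a
  Sd branch = 0.102·Sd^0.62·e^(0.033·RH+0.04·T) = 2.761 μm/a
  sum: 3.89 + 2.761 → r_corr = 6.651 μm/a
6.65 μm/a falls in (1.3, 25] for carbon steel → category C2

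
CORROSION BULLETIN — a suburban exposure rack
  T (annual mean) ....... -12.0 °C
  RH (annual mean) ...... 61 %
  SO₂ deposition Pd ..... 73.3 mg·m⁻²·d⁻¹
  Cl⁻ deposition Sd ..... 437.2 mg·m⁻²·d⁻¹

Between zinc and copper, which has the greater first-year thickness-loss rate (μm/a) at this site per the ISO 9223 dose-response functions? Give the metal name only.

zinc: f(T) = +0.038·(T−10) [T≤10 °C] = -0.8360
  sulphur-dioxide contribution → 0.6121 μm/a
  chloride contribution → 0.329 μm/a
  ⇒ r_corr(zinc) = 0.9411 μm/a
copper: temperature factor f = +0.126·(-22.0) = -2.7720
  sulphur-dioxide contribution → 0.03701 μm/a
  chloride contribution → 0.2643 μm/a
  ⇒ r_corr(copper) = 0.3013 μm/a
Ordering by μm/a: zinc (0.941) > copper (0.301)

zinc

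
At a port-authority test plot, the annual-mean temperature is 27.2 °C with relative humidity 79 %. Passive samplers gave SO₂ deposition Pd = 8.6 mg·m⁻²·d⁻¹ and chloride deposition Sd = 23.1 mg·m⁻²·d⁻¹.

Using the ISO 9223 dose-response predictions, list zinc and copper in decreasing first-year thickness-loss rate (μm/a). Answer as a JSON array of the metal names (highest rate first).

zinc: temperature factor f = -0.071·(17.2) = -1.2212
  Pd branch = 0.0129·Pd^0.44·e^(0.046·RH+f) = 0.3712 μm/a
  Cl⁻ term: 0.0175·23.1^0.57·exp(0.008·79+0.085·27.2) = 1.99
  r_corr = 0.3712 + 1.99 = 2.361 μm/a
copper: f(T) = -0.080·(T−10) [T>10 °C] = -1.3760
  SO₂ term: 0.0053·8.6^0.26·exp(0.059·79-1.3760) = 0.2477
  Sd branch = 0.01025·Sd^0.27·e^(0.036·RH+0.049·T) = 1.559 μm/a
  r_corr = 0.2477 + 1.559 = 1.807 μm/a
Ordering by μm/a: zinc (2.36) > copper (1.81)

["zinc", "copper"]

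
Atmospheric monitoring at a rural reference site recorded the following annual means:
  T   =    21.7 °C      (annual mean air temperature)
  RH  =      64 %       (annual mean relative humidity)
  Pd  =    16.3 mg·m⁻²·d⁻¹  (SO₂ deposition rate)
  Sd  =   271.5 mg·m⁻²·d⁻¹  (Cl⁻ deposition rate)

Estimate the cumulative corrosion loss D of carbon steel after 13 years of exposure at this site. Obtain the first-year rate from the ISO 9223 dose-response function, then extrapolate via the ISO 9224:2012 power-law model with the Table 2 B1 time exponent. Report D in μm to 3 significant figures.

carbon steel: T>10 °C ⇒ hinge -0.054·(21.7−10) = -0.6318
  Pd branch = 1.77·Pd^0.52·e^(0.02·RH+f) = 14.45 μm/a
  Cl⁻ term: 0.102·271.5^0.62·exp(0.033·64+0.04·21.7) = 64.82
  sum: 14.45 + 64.82 → r_corr = 79.27 μm/a
ISO 9224: D(t) = r_corr · t^b with b = 0.523 (carbon steel, B1)
  D(13) = 79.27 × 13^0.523 = 79.27 × 3.825 = 303.2 μm

D(13) = 303 μm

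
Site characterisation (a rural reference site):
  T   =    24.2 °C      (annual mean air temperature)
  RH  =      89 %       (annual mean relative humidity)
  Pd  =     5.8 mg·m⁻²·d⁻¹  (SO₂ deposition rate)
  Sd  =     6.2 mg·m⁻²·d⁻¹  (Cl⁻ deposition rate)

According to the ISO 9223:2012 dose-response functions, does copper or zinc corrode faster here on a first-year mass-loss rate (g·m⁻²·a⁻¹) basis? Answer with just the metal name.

copper

copper: f(T) = -0.080·(T−10) [T>10 °C] = -1.1360
  Pd branch = 0.0053·Pd^0.26·e^(0.059·RH+f) = 0.5127 μm/a
  Sd branch = 0.01025·Sd^0.27·e^(0.036·RH+0.049·T) = 1.352 μm/a
  r_corr = 0.5127 + 1.352 = 1.865 μm/a
  mass loss = 1.865 μm/a × 8.96 g/cm³ = 16.71 g·m⁻²·a⁻¹
zinc: f(T) = -0.071·(T−10) [T>10 °C] = -1.0082
  SO₂ term: 0.0129·5.8^0.44·exp(0.046·89-1.0082) = 0.6118
  Cl⁻ term: 0.0175·6.2^0.57·exp(0.008·89+0.085·24.2) = 0.7893
  r_corr = 0.6118 + 0.7893 = 1.401 μm/a
  mass loss = 1.401 μm/a × 7.14 g/cm³ = 10 g·m⁻²·a⁻¹
Ordering by g·m⁻²·a⁻¹: copper (16.7) > zinc (10)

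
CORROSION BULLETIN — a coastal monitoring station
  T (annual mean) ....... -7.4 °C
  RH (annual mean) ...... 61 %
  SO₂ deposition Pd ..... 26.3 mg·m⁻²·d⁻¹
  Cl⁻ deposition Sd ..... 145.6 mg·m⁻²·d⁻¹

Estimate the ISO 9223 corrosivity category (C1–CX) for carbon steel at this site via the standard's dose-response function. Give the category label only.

C2

carbon steel: f(T) = +0.150·(T−10) [T≤10 °C] = -2.6100
  Pd branch = 1.77·Pd^0.52·e^(0.02·RH+f) = 2.414 μm/a
  Cl⁻ term: 0.102·145.6^0.62·exp(0.033·61+0.04·-7.4) = 12.46
  r_corr = 2.414 + 12.46 = 14.87 μm/a
ISO 9223 Table 2 (carbon steel): 1.3 < 14.9 ≤ 25 μm/a ⇒ C2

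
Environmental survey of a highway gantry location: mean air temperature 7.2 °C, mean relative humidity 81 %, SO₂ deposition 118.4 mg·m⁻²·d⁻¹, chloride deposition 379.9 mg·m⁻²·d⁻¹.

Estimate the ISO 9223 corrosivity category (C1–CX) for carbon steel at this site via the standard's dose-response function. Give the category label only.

carbon steel: temperature factor f = +0.150·(-2.8) = -0.4200
  Pd branch = 1.77·Pd^0.52·e^(0.02·RH+f) = 70.35 μm/a
  Sd branch = 0.102·Sd^0.62·e^(0.033·RH+0.04·T) = 78.33 μm/a
  sum: 70.35 + 78.33 → r_corr = 148.7 μm/a
149 μm/a falls in (80, 200] for carbon steel → category C5

C5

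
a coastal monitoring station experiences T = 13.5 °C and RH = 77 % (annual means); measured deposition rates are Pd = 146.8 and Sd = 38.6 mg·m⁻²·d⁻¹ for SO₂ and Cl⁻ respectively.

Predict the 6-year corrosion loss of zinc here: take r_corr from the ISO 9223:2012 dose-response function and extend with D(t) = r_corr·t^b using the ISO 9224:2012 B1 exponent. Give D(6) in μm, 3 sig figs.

zinc: temperature factor f = -0.071·(3.5) = -0.2485
  Pd branch = 0.0129·Pd^0.44·e^(0.046·RH+f) = 3.121 μm/a
  Cl⁻ term: 0.0175·38.6^0.57·exp(0.008·77+0.085·13.5) = 0.819
  sum: 3.121 + 0.819 → r_corr = 3.94 μm/a
Power-law: D(6) = r_corr · 6^0.813
  D(6) = 3.94 × 6^0.813 = 3.94 × 4.292 = 16.91 μm

D(6) = 16.9 μm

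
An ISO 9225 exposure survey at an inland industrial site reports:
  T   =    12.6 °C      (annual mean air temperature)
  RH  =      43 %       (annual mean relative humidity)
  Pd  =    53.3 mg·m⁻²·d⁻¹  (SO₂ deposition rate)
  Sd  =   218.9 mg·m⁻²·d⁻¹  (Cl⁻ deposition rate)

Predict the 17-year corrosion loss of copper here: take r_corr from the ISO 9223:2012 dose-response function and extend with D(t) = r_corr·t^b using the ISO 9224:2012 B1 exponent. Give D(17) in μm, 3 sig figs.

copper: T>10 °C ⇒ hinge -0.080·(12.6−10) = -0.2080
  sulphur-dioxide contribution → 0.153 μm/a
  chloride contribution → 0.3828 μm/a
  ⇒ r_corr(copper) = 0.5358 μm/a
Long-term exponent b (ISO 9224 Table 2, B1) = 0.667
  D(17) = 0.5358 × 17^0.667 = 0.5358 × 6.618 = 3.546 μm

D(17) = 3.55 μm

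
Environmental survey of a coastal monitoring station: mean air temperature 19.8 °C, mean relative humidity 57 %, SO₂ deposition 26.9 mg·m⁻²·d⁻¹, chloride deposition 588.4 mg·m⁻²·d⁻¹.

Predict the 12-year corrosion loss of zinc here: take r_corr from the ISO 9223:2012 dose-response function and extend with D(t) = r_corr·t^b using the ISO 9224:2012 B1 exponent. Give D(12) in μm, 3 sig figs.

zinc: f(T) = -0.071·(T−10) [T>10 °C] = -0.6958
  Pd branch = 0.0129·Pd^0.44·e^(0.046·RH+f) = 0.3769 μm/a
  Sd branch = 0.0175·Sd^0.57·e^(0.008·RH+0.085·T) = 5.633 μm/a
  sum: 0.3769 + 5.633 → r_corr = 6.009 μm/a
Long-term exponent b (ISO 9224 Table 2, B1) = 0.813
  D(12) = 6.009 × 12^0.813 = 6.009 × 7.54 = 45.31 μm

D(12) = 45.3 μm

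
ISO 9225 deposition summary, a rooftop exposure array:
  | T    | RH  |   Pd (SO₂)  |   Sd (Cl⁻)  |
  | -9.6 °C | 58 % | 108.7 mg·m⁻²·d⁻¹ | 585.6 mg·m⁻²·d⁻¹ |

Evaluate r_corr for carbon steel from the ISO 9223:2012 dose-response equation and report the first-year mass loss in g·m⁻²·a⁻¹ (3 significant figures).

r_corr = 219 g·m⁻²·a⁻¹

carbon steel: temperature factor f = +0.150·(-19.6) = -2.9400
  Pd branch = 1.77·Pd^0.52·e^(0.02·RH+f) = 3.418 μm/a
  Cl⁻ term: 0.102·585.6^0.62·exp(0.033·58+0.04·-9.6) = 24.49
  r_corr = 3.418 + 24.49 = 27.91 μm/a
Convert to mass loss: 27.91 μm/a × 7.85 g/cm³ = 219.1 g·m⁻²·a⁻¹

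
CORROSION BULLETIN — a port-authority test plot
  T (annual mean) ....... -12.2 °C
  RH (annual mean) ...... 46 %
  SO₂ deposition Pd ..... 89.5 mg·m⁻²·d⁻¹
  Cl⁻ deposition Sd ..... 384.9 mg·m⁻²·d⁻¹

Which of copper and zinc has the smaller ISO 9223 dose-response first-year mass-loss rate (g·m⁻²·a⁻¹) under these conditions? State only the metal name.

copper: temperature factor f = +0.126·(-22.2) = -2.7972
  Pd branch = 0.0053·Pd^0.26·e^(0.059·RH+f) = 0.01569 μm/a
  Sd branch = 0.01025·Sd^0.27·e^(0.036·RH+0.049·T) = 0.1473 μm/a
  r_corr = 0.01569 + 0.1473 = 0.163 μm/a
  mass loss = 0.163 μm/a × 8.96 g/cm³ = 1.461 g·m⁻²·a⁻¹
zinc: temperature factor f = +0.038·(-22.2) = -0.8436
  Pd branch = 0.0129·Pd^0.44·e^(0.046·RH+f) = 0.3327 μm/a
  Cl⁻ term: 0.0175·384.9^0.57·exp(0.008·46+0.085·-12.2) = 0.2668
  r_corr = 0.3327 + 0.2668 = 0.5994 μm/a
  mass loss = 0.5994 μm/a × 7.14 g/cm³ = 4.28 g·m⁻²·a⁻¹
Ordering by g·m⁻²·a⁻¹: zinc (4.28) > copper (1.46)

copper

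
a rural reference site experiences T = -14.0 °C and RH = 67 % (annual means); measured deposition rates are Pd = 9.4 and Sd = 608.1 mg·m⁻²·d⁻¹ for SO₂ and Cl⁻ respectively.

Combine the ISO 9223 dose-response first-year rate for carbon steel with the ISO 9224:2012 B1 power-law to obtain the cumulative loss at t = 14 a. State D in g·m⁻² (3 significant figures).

carbon steel: temperature factor f = +0.150·(-24.0) = -3.6000
  sulphur-dioxide contribution → 0.5922 μm/a
  chloride contribution → 28.29 μm/a
  total first-year rate 28.89 μm/a
Long-term exponent b (ISO 9224 Table 2, B1) = 0.523
  D(14) = 28.89 × 14^0.523 = 28.89 × 3.976 = 114.8 μm
  Mass loss = 114.8 μm × 7.85 g/cm³ = 901.5 g·m⁻²

D(14) = 902 g·m⁻²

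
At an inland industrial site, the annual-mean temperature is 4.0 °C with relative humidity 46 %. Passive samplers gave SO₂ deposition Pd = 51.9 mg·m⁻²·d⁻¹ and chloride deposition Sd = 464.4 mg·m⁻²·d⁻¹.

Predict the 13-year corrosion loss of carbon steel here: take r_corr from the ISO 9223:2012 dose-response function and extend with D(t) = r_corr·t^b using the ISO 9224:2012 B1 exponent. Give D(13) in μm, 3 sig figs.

carbon steel: T≤10 °C ⇒ hinge +0.150·(4.0−10) = -0.9000
  Pd branch = 1.77·Pd^0.52·e^(0.02·RH+f) = 14.08 μm/a
  Sd branch = 0.102·Sd^0.62·e^(0.033·RH+0.04·T) = 24.59 μm/a
  r_corr = 14.08 + 24.59 = 38.67 μm/a
Power-law: D(13) = r_corr · 13^0.523
  D(13) = 38.67 × 13^0.523 = 38.67 × 3.825 = 147.9 μm

D(13) = 148 μm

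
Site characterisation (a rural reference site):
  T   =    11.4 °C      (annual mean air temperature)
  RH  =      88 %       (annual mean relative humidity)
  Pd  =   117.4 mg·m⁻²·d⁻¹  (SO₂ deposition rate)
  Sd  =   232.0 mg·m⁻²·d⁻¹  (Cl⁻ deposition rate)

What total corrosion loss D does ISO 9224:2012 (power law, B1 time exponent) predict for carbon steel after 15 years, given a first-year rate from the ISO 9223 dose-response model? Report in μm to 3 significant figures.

carbon steel: temperature factor f = -0.054·(1.4) = -0.0756
  SO₂ term: 1.77·117.4^0.52·exp(0.02·88-0.0756) = 113.7
  Cl⁻ term: 0.102·232.0^0.62·exp(0.033·88+0.04·11.4) = 85.99
  sum: 113.7 + 85.99 → r_corr = 199.7 μm/a
ISO 9224: D(t) = r_corr · t^b with b = 0.523 (carbon steel, B1)
  D(15) = 199.7 × 15^0.523 = 199.7 × 4.122 = 823 μm

D(15) = 823 μm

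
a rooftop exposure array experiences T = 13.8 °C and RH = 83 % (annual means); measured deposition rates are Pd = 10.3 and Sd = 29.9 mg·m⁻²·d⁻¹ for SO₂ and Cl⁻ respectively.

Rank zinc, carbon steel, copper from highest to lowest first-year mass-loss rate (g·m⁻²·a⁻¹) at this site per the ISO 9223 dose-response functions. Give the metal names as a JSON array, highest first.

["carbon steel", "copper", "zinc"]

zinc: temperature factor f = -0.071·(3.8) = -0.2698
  SO₂ term: 0.0129·10.3^0.44·exp(0.046·83-0.2698) = 1.251
  Cl⁻ term: 0.0175·29.9^0.57·exp(0.008·83+0.085·13.8) = 0.762
  r_corr = 1.251 + 0.762 = 2.013 μm/a
  mass loss = 2.013 μm/a × 7.14 g/cm³ = 14.37 g·m⁻²·a⁻¹
carbon steel: temperature factor f = -0.054·(3.8) = -0.2052
  Pd branch = 1.77·Pd^0.52·e^(0.02·RH+f) = 25.5 μm/a
  Sd branch = 0.102·Sd^0.62·e^(0.033·RH+0.04·T) = 22.53 μm/a
  r_corr = 25.5 + 22.53 = 48.03 μm/a
  mass loss = 48.03 μm/a × 7.85 g/cm³ = 377 g·m⁻²·a⁻¹
copper: temperature factor f = -0.080·(3.8) = -0.3040
  Pd branch = 0.0053·Pd^0.26·e^(0.059·RH+f) = 0.9601 μm/a
  Cl⁻ term: 0.01025·29.9^0.27·exp(0.036·83+0.049·13.8) = 1.001
  r_corr = 0.9601 + 1.001 = 1.961 μm/a
  mass loss = 1.961 μm/a × 8.96 g/cm³ = 17.57 g·m⁻²·a⁻¹
Ordering by g·m⁻²·a⁻¹: carbon steel (377) > copper (17.6) > zinc (14.4)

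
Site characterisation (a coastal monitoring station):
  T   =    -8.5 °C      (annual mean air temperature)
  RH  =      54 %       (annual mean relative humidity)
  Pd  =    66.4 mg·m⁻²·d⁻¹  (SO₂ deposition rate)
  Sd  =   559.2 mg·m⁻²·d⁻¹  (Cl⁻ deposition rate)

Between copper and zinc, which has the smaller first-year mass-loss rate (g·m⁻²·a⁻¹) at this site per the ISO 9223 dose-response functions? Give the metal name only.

copper

copper: f(T) = +0.126·(T−10) [T≤10 °C] = -2.3310
  Pd branch = 0.0053·Pd^0.26·e^(0.059·RH+f) = 0.0371 μm/a
  Sd branch = 0.01025·Sd^0.27·e^(0.036·RH+0.049·T) = 0.2606 μm/a
  r_corr = 0.0371 + 0.2606 = 0.2977 μm/a
  mass loss = 0.2977 μm/a × 8.96 g/cm³ = 2.667 g·m⁻²·a⁻¹
zinc: temperature factor f = +0.038·(-18.5) = -0.7030
  SO₂ term: 0.0129·66.4^0.44·exp(0.046·54-0.7030) = 0.4851
  Sd branch = 0.0175·Sd^0.57·e^(0.008·RH+0.085·T) = 0.4819 μm/a
  r_corr = 0.4851 + 0.4819 = 0.967 μm/a
  mass loss = 0.967 μm/a × 7.14 g/cm³ = 6.905 g·m⁻²·a⁻¹
Ordering by g·m⁻²·a⁻¹: zinc (6.9) > copper (2.67)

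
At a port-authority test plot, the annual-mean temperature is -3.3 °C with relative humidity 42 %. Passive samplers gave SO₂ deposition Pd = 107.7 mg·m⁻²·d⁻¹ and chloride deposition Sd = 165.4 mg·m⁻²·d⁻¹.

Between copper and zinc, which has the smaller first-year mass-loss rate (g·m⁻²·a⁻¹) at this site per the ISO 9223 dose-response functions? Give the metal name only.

copper

copper: temperature factor f = +0.126·(-13.3) = -1.6758
  SO₂ term: 0.0053·107.7^0.26·exp(0.059·42-1.6758) = 0.03991
  Sd branch = 0.01025·Sd^0.27·e^(0.036·RH+0.049·T) = 0.1571 μm/a
  r_corr = 0.03991 + 0.1571 = 0.197 μm/a
  mass loss = 0.197 μm/a × 8.96 g/cm³ = 1.765 g·m⁻²·a⁻¹
zinc: temperature factor f = +0.038·(-13.3) = -0.5054
  SO₂ term: 0.0129·107.7^0.44·exp(0.046·42-0.5054) = 0.421
  Cl⁻ term: 0.0175·165.4^0.57·exp(0.008·42+0.085·-3.3) = 0.3402
  sum: 0.421 + 0.3402 → r_corr = 0.7612 μm/a
  mass loss = 0.7612 μm/a × 7.14 g/cm³ = 5.435 g·m⁻²·a⁻¹
Ordering by g·m⁻²·a⁻¹: zinc (5.44) > copper (1.77)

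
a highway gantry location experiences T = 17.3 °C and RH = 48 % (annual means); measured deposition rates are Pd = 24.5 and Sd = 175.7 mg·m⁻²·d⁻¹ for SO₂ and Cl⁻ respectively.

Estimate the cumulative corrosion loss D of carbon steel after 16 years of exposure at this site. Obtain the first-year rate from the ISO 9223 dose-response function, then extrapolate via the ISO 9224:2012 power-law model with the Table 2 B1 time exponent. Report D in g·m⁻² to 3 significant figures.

carbon steel: temperature factor f = -0.054·(7.3) = -0.3942
  SO₂ term: 1.77·24.5^0.52·exp(0.02·48-0.3942) = 16.45
  Sd branch = 0.102·Sd^0.62·e^(0.033·RH+0.04·T) = 24.48 μm/a
  sum: 16.45 + 24.48 → r_corr = 40.93 μm/a
Long-term exponent b (ISO 9224 Table 2, B1) = 0.523
  D(16) = 40.93 × 16^0.523 = 40.93 × 4.263 = 174.5 μm
  Mass loss = 174.5 μm × 7.85 g/cm³ = 1370 g·m⁻²

D(16) = 1.37e+03 g·m⁻²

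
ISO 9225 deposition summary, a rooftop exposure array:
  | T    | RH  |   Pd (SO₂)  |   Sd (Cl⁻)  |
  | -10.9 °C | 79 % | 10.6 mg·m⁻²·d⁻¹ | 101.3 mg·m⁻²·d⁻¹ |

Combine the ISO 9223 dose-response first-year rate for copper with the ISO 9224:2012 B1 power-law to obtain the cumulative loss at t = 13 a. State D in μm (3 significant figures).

D(13) = 2.40 μm

copper: temperature factor f = +0.126·(-20.9) = -2.6334
  SO₂ term: 0.0053·10.6^0.26·exp(0.059·79-2.6334) = 0.07438
  Sd branch = 0.01025·Sd^0.27·e^(0.036·RH+0.049·T) = 0.3593 μm/a
  sum: 0.07438 + 0.3593 → r_corr = 0.4336 μm/a
ISO 9224: D(t) = r_corr · t^b with b = 0.667 (copper, B1)
  D(13) = 0.4336 × 13^0.667 = 0.4336 × 5.534 = 2.4 μm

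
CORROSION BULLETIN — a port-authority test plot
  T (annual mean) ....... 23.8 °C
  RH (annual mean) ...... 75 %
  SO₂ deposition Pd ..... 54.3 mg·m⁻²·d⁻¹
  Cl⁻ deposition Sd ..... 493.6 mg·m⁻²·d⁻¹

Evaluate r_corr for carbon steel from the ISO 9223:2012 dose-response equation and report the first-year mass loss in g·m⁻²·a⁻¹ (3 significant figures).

r_corr = 1.39e+03 g·m⁻²·a⁻¹

carbon steel: temperature factor f = -0.054·(13.8) = -0.7452
  Pd branch = 1.77·Pd^0.52·e^(0.02·RH+f) = 30.05 μm/a
  Cl⁻ term: 0.102·493.6^0.62·exp(0.033·75+0.04·23.8) = 146.8
  sum: 30.05 + 146.8 → r_corr = 176.9 μm/a
Convert to mass loss: 176.9 μm/a × 7.85 g/cm³ = 1389 g·m⁻²·a⁻¹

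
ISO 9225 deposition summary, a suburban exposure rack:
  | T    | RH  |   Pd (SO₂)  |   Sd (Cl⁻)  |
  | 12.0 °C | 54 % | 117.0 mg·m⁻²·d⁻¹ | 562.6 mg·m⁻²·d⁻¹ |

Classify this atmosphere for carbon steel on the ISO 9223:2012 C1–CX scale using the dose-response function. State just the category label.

carbon steel: T>10 °C ⇒ hinge -0.054·(12.0−10) = -0.1080
  sulphur-dioxide contribution → 55.66 μm/a
  chloride contribution → 49.67 μm/a
  total first-year rate 105.3 μm/a
105 μm/a falls in (80, 200] for carbon steel → category C5

C5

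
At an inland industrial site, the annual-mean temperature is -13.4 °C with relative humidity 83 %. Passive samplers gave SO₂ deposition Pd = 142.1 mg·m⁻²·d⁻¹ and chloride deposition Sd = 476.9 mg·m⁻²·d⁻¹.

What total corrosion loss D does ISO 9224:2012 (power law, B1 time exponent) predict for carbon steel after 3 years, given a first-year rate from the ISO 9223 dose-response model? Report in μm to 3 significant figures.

D(3) = 81.6 μm

carbon steel: temperature factor f = +0.150·(-23.4) = -3.5100
  SO₂ term: 1.77·142.1^0.52·exp(0.02·83-3.5100) = 3.663
  Sd branch = 0.102·Sd^0.62·e^(0.033·RH+0.04·T) = 42.26 μm/a
  sum: 3.663 + 42.26 → r_corr = 45.93 μm/a
Long-term exponent b (ISO 9224 Table 2, B1) = 0.523
  D(3) = 45.93 × 3^0.523 = 45.93 × 1.776 = 81.59 μm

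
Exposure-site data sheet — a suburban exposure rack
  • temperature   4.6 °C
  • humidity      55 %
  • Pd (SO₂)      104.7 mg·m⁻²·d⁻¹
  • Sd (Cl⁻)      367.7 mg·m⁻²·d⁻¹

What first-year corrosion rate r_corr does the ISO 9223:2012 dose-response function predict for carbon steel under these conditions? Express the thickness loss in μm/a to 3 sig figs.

carbon steel: temperature factor f = +0.150·(-5.4) = -0.8100
  Pd branch = 1.77·Pd^0.52·e^(0.02·RH+f) = 26.56 μm/a
  Sd branch = 0.102·Sd^0.62·e^(0.033·RH+0.04·T) = 29.33 μm/a
  r_corr = 26.56 + 29.33 = 55.9 μm/a

r_corr = 55.9 μm/a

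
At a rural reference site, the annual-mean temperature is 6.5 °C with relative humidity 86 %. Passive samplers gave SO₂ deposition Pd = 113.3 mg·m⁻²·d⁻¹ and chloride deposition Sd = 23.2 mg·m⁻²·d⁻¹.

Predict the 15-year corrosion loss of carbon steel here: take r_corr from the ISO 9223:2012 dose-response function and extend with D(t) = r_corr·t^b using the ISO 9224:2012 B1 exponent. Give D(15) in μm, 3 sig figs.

carbon steel: T≤10 °C ⇒ hinge +0.150·(6.5−10) = -0.5250
  sulphur-dioxide contribution → 68.42 μm/a
  chloride contribution → 15.87 μm/a
  ⇒ r_corr(carbon steel) = 84.29 μm/a
Power-law: D(15) = r_corr · 15^0.523
  D(15) = 84.29 × 15^0.523 = 84.29 × 4.122 = 347.4 μm

D(15) = 347 μm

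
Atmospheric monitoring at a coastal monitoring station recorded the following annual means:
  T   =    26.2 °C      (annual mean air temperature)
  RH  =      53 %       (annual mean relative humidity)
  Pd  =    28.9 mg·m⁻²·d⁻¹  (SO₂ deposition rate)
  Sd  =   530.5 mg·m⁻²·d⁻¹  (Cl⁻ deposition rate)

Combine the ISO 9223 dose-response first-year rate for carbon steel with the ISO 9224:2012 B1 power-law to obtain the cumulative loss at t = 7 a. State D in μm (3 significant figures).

carbon steel: T>10 °C ⇒ hinge -0.054·(26.2−10) = -0.8748
  sulphur-dioxide contribution → 12.25 μm/a
  chloride contribution → 81.78 μm/a
  total first-year rate 94.02 μm/a
Long-term exponent b (ISO 9224 Table 2, B1) = 0.523
  D(7) = 94.02 × 7^0.523 = 94.02 × 2.767 = 260.2 μm

D(7) = 260 μm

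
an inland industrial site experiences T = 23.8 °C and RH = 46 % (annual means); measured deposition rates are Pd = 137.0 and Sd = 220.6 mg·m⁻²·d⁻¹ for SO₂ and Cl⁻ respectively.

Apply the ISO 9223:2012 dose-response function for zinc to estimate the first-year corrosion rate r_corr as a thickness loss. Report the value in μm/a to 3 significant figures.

zinc: temperature factor f = -0.071·(13.8) = -0.9798
  SO₂ term: 0.0129·137.0^0.44·exp(0.046·46-0.9798) = 0.3501
  Sd branch = 0.0175·Sd^0.57·e^(0.008·RH+0.085·T) = 4.143 μm/a
  r_corr = 0.3501 + 4.143 = 4.493 μm/a

r_corr = 4.49 μm/a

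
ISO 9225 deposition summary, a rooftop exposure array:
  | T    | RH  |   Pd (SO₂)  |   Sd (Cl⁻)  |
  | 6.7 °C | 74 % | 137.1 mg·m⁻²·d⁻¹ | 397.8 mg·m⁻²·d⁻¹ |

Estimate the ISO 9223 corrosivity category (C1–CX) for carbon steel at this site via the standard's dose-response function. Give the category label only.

C5

carbon steel: T≤10 °C ⇒ hinge +0.150·(6.7−10) = -0.4950
  SO₂ term: 1.77·137.1^0.52·exp(0.02·74-0.4950) = 61.24
  Cl⁻ term: 0.102·397.8^0.62·exp(0.033·74+0.04·6.7) = 62.71
  sum: 61.24 + 62.71 → r_corr = 123.9 μm/a
124 μm/a falls in (80, 200] for carbon steel → category C5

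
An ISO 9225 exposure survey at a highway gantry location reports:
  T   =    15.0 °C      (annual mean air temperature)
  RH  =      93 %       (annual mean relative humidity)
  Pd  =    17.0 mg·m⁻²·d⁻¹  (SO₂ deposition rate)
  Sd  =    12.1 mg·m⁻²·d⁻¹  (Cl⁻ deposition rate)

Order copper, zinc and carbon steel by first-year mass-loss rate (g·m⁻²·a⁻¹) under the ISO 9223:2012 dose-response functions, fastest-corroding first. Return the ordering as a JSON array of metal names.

copper: temperature factor f = -0.080·(5.0) = -0.4000
  Pd branch = 0.0053·Pd^0.26·e^(0.059·RH+f) = 1.792 μm/a
  Cl⁻ term: 0.01025·12.1^0.27·exp(0.036·93+0.049·15.0) = 1.192
  r_corr = 1.792 + 1.192 = 2.985 μm/a
  mass loss = 2.985 μm/a × 8.96 g/cm³ = 26.74 g·m⁻²·a⁻¹
zinc: f(T) = -0.071·(T−10) [T>10 °C] = -0.3550
  Pd branch = 0.0129·Pd^0.44·e^(0.046·RH+f) = 2.268 μm/a
  Sd branch = 0.0175·Sd^0.57·e^(0.008·RH+0.085·T) = 0.5458 μm/a
  sum: 2.268 + 0.5458 → r_corr = 2.814 μm/a
  mass loss = 2.814 μm/a × 7.14 g/cm³ = 20.09 g·m⁻²·a⁻¹
carbon steel: temperature factor f = -0.054·(5.0) = -0.2700
  Pd branch = 1.77·Pd^0.52·e^(0.02·RH+f) = 37.87 μm/a
  Sd branch = 0.102·Sd^0.62·e^(0.033·RH+0.04·T) = 18.77 μm/a
  r_corr = 37.87 + 18.77 = 56.64 μm/a
  mass loss = 56.64 μm/a × 7.85 g/cm³ = 444.6 g·m⁻²·a⁻¹
Ordering by g·m⁻²·a⁻¹: carbon steel (445) > copper (26.7) > zinc (20.1)

["carbon steel", "copper", "zinc"]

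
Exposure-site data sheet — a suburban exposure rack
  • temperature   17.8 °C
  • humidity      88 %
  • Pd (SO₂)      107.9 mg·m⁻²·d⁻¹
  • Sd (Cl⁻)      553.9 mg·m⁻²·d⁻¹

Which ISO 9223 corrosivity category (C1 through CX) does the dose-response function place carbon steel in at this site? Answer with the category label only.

carbon steel: f(T) = -0.054·(T−10) [T>10 °C] = -0.4212
  Pd branch = 1.77·Pd^0.52·e^(0.02·RH+f) = 77.02 μm/a
  Cl⁻ term: 0.102·553.9^0.62·exp(0.033·88+0.04·17.8) = 190.5
  r_corr = 77.02 + 190.5 = 267.5 μm/a
ISO 9223 Table 2 (carbon steel): 200 < 268 ≤ 700 μm/a ⇒ CX

CX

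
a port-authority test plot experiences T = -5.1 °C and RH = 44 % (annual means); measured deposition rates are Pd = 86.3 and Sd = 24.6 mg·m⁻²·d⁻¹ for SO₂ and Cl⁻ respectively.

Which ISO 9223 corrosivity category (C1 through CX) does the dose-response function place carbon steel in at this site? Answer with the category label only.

carbon steel: temperature factor f = +0.150·(-15.1) = -2.2650
  sulphur-dioxide contribution → 4.5 μm/a
  chloride contribution → 2.588 μm/a
  ⇒ r_corr(carbon steel) = 7.088 μm/a
Category bounds: 1.3…25 μm/a bracket r_corr ⇒ C2

C2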